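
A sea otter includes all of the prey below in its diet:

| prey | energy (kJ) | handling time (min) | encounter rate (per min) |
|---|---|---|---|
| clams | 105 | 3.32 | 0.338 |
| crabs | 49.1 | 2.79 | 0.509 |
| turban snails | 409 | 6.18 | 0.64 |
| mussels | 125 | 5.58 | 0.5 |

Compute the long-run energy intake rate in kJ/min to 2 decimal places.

37.40 kJ/min

R = (0.338×105 + 0.509×49.1 + 0.64×409 + 0.5×125) / (1 + 0.338×3.32 + 0.509×2.79 + 0.64×6.18 + 0.5×5.58) = 384.7/10.29 = 37.4 kJ/min.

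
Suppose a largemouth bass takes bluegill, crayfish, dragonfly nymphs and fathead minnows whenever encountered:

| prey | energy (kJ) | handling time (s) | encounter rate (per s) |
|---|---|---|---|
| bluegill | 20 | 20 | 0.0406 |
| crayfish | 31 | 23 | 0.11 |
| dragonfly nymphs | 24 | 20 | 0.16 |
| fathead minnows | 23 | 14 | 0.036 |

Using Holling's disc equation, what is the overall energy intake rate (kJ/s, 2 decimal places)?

Energy encountered per unit search time: 0.0406×20 + 0.11×31 + 0.16×24 + 0.036×23 = 8.89 kJ/s.
Handling time per unit search time: 0.0406×20 + 0.11×23 + 0.16×20 + 0.036×14 = 7.046.
Rate = 8.89/(1 + 7.046) = 1.105 kJ/s.

1.10 kJ/s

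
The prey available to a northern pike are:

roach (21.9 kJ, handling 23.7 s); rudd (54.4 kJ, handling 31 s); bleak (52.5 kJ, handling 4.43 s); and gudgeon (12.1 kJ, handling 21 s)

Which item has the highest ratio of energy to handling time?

bleak

In descending order of E/h:
bleak: 52.5/4.43 = 11.9 kJ/s
rudd: 54.4/31 = 1.75 kJ/s
roach: 21.9/23.7 = 0.924 kJ/s
gudgeon: 12.1/21 = 0.576 kJ/s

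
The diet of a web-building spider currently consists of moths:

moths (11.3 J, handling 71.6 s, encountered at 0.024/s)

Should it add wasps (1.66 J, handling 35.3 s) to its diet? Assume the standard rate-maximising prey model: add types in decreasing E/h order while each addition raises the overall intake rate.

Current rate: (0.024×11.3)/(1 + 0.024×71.6) = 0.09976 J/s.
Profitability of wasps: 1.66/35.3 = 0.04703 J/s.
0.04703 < 0.09976, so adding wasps would lower the average — exclude it.

No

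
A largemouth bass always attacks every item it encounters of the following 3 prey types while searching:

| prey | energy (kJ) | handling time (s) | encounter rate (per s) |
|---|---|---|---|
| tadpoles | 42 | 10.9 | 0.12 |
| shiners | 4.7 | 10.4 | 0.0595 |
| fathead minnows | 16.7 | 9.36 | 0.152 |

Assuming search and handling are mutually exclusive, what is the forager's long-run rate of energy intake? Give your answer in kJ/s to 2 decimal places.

R = Σλ_iE_i / (1 + Σλ_ih_i)
Numerator: 0.12×42 + 0.0595×4.7 + 0.152×16.7 = 7.858
Denominator: 1 + 0.12×10.9 + 0.0595×10.4 + 0.152×9.36 = 4.35
R = 7.858/4.35 = 1.807 kJ/s

1.81 kJ/s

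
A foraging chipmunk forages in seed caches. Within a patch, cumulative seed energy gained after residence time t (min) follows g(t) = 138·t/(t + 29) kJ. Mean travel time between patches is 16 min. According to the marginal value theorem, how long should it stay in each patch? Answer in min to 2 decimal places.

Optimal t* satisfies g'(t*) = g(t*)/(T + t*).
g'(t) = 138·29/(t + 29)². Setting 138·29/(t+29)² = 138t/[(t+29)(16+t)] gives 29(16+t) = t(t+29), so t² = 29×16 = 464.
t* = √464 = 21.54 min.

21.54 min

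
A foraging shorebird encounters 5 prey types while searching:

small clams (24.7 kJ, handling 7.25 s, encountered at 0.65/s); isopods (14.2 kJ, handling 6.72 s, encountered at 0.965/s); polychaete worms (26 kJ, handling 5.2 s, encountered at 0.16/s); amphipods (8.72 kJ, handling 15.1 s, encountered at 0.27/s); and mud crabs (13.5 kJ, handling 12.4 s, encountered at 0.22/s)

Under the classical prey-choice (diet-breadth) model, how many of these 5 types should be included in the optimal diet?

Profitabilities (E/h, kJ/s): polychaete worms 5, small clams 3.41, isopods 2.11, mud crabs 1.09, amphipods 0.577. Add prey in this order while the next type's profitability exceeds the intake rate on those already taken.
Rate on top 1: 2.271. small clams: 3.41 > 2.271 → include.
Rate on top 2: 3.089. isopods: 2.11 < 3.089 → exclude; stop.
Optimal diet: polychaete worms, small clams — 2 of 5 types.

2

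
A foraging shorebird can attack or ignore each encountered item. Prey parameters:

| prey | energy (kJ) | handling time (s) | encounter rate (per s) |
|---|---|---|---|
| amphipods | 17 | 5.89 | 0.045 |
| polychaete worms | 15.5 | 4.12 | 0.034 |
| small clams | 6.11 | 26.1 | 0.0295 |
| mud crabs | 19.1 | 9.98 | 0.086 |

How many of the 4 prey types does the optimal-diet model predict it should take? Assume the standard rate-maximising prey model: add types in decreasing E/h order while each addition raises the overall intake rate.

Rank by E/h (kJ/s): polychaete worms 3.76, amphipods 2.89, mud crabs 1.91, small clams 0.234. Include each in turn until the next type's E/h falls below the running intake rate.
Rate on top 1: 0.4622. amphipods: 2.89 > 0.4622 → include.
Rate on top 2: 0.9195. mud crabs: 1.91 > 0.9195 → include.
Rate on top 3: 1.297. small clams: 0.234 < 1.297 → exclude; stop.
Optimal diet: polychaete worms, amphipods, mud crabs — 3 of 4 types.

3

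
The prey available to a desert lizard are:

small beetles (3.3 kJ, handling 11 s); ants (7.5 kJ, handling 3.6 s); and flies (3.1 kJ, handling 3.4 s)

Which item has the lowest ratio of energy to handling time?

In descending order of E/h:
ants: 7.5/3.6 = 2.08 kJ/s
flies: 3.1/3.4 = 0.912 kJ/s
small beetles: 3.3/11 = 0.3 kJ/s

small beetles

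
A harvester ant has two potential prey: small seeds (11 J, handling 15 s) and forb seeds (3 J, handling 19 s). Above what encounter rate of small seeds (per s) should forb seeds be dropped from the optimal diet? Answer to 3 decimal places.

0.018 per s

Drop forb seeds once their profitability E₂/h₂ falls below the rate achievable on small seeds alone: E₂/h₂ = λE₁/(1 + λh₁).
Solve for λ: λE₁h₂ = E₂(1 + λh₁) → λ(E₁h₂ − E₂h₁) = E₂ → λ = E₂/(E₁h₂ − E₂h₁).
λ = 3/(11×19 − 3×15) = 3/164 = 0.01829 per s.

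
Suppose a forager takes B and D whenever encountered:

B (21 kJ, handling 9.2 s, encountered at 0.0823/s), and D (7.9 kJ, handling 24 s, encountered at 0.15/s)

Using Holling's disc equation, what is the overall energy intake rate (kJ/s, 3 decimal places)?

R = Σλ_iE_i / (1 + Σλ_ih_i)
Numerator: 0.0823×21 + 0.15×7.9 = 2.913
Denominator: 1 + 0.0823×9.2 + 0.15×24 = 5.357
R = 2.913/5.357 = 0.5438 kJ/s

0.544 kJ/s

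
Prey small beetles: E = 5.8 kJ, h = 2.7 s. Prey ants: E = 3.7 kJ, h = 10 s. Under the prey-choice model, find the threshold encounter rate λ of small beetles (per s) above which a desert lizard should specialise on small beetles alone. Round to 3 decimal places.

0.077 per s

Drop ants once their profitability E₂/h₂ falls below the rate achievable on small beetles alone: E₂/h₂ = λE₁/(1 + λh₁).
Solve for λ: λE₁h₂ = E₂(1 + λh₁) → λ(E₁h₂ − E₂h₁) = E₂ → λ = E₂/(E₁h₂ − E₂h₁).
λ = 3.7/(5.8×10 − 3.7×2.7) = 3.7/48.01 = 0.07707 per s.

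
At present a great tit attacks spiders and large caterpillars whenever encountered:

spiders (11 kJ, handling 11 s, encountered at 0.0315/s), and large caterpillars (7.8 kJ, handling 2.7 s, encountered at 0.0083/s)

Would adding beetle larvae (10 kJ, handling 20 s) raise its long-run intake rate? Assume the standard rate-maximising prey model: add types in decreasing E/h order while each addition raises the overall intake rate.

Yes

Current rate: (0.0315×11 + 0.0083×7.8)/(1 + 0.0315×11 + 0.0083×2.7) = 0.3004 kJ/s.
Profitability of beetle larvae: 10/20 = 0.5 kJ/s.
0.5 > 0.3004, so adding beetle larvae raises the average — include it.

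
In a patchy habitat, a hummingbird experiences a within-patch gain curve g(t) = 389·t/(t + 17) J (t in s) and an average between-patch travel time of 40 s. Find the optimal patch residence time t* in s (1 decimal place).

Optimal t* satisfies g'(t*) = g(t*)/(T + t*).
g'(t) = 389·17/(t + 17)². Setting 389·17/(t+17)² = 389t/[(t+17)(40+t)] gives 17(40+t) = t(t+17), so t² = 17×40 = 680.
t* = √680 = 26.08 s.

26.1 s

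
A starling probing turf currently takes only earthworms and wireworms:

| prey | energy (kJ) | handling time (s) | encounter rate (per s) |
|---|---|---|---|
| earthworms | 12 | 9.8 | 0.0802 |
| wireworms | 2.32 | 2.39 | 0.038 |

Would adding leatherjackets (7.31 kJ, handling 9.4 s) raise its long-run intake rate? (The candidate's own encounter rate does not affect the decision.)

Yes

Current rate: (0.0802×12 + 0.038×2.32)/(1 + 0.0802×9.8 + 0.038×2.39) = 0.5598 kJ/s.
leatherjackets: E/h = 7.31/9.4 = 0.7777 kJ/s.
0.7777 > 0.5598, so adding leatherjackets raises the average — include it.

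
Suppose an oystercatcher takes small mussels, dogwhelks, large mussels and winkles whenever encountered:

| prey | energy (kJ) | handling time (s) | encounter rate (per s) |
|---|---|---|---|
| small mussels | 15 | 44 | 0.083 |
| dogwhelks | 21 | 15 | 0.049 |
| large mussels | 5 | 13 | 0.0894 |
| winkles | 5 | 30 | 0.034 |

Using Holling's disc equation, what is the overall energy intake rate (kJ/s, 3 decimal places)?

0.382 kJ/s

R = Σλ_iE_i / (1 + Σλ_ih_i)
Numerator: 0.083×15 + 0.049×21 + 0.0894×5 + 0.034×5 = 2.891
Denominator: 1 + 0.083×44 + 0.049×15 + 0.0894×13 + 0.034×30 = 7.569
R = 2.891/7.569 = 0.3819 kJ/s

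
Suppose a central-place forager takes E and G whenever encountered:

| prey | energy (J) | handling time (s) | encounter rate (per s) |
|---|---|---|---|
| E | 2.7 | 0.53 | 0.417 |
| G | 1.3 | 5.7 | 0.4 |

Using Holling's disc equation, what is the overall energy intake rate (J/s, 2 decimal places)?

0.47 J/s

R = (0.417×2.7 + 0.4×1.3) / (1 + 0.417×0.53 + 0.4×5.7) = 1.646/3.501 = 0.4701 J/s.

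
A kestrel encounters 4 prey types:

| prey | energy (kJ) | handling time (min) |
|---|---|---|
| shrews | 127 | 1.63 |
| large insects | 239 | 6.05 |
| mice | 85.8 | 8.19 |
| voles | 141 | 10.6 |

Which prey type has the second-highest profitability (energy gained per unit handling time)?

large insects

In descending order of E/h:
shrews: 127/1.63 = 77.9 kJ/min
large insects: 239/6.05 = 39.5 kJ/min
voles: 141/10.6 = 13.3 kJ/min
mice: 85.8/8.19 = 10.5 kJ/min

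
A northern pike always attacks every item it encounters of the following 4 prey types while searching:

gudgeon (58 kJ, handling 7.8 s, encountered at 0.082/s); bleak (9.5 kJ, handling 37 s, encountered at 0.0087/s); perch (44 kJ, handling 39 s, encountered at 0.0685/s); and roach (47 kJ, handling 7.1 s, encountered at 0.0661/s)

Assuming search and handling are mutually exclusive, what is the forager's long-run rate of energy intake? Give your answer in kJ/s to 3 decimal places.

2.148 kJ/s

R = Σλ_iE_i / (1 + Σλ_ih_i)
Numerator: 0.082×58 + 0.0087×9.5 + 0.0685×44 + 0.0661×47 = 10.96
Denominator: 1 + 0.082×7.8 + 0.0087×37 + 0.0685×39 + 0.0661×7.1 = 5.102
R = 10.96/5.102 = 2.148 kJ/s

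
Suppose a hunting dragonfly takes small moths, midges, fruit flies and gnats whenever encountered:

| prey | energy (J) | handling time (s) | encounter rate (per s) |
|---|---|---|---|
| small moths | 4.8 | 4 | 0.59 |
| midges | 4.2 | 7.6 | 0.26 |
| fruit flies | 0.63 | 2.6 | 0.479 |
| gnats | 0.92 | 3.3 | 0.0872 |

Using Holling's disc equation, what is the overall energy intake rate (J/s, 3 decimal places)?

0.627 J/s

Energy encountered per unit search time: 0.59×4.8 + 0.26×4.2 + 0.479×0.63 + 0.0872×0.92 = 4.306 J/s.
Handling time per unit search time: 0.59×4 + 0.26×7.6 + 0.479×2.6 + 0.0872×3.3 = 5.869.
Rate = 4.306/(1 + 5.869) = 0.6269 J/s.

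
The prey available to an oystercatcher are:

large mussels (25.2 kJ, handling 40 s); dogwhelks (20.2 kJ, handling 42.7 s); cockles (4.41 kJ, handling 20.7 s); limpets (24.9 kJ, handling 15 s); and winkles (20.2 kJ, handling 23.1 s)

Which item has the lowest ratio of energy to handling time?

cockles

Profitability E/h (kJ/s): large mussels = 25.2/40 = 0.63, dogwhelks = 20.2/42.7 = 0.473, cockles = 4.41/20.7 = 0.213, limpets = 24.9/15 = 1.66, winkles = 20.2/23.1 = 0.874.
Ranked: limpets > winkles > large mussels > dogwhelks > cockles.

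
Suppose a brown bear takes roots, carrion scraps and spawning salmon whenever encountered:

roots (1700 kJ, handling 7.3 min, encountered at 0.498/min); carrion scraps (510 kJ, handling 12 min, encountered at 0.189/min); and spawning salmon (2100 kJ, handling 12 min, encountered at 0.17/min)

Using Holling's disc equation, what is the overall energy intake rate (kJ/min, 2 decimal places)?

145.36 kJ/min

R = (0.498×1700 + 0.189×510 + 0.17×2100) / (1 + 0.498×7.3 + 0.189×12 + 0.17×12) = 1300/8.943 = 145.4 kJ/min.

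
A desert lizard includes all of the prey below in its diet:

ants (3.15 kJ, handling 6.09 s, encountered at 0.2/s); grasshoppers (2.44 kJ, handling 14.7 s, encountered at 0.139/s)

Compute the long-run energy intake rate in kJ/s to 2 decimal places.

0.23 kJ/s

R = (0.2×3.15 + 0.139×2.44) / (1 + 0.2×6.09 + 0.139×14.7) = 0.9692/4.261 = 0.2274 kJ/s.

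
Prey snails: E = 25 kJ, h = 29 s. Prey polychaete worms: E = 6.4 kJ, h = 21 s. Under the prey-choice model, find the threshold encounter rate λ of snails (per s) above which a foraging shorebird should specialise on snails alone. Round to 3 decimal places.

0.019 per s

At the threshold, the rate on snails alone equals the profitability of polychaete worms: λ·25/(1 + λ·29) = 6.4/21 = 0.3048.
Rearranging, λ(25 − 0.3048×29) = 0.3048, so λ = 0.3048/16.16 = 0.01886 per s.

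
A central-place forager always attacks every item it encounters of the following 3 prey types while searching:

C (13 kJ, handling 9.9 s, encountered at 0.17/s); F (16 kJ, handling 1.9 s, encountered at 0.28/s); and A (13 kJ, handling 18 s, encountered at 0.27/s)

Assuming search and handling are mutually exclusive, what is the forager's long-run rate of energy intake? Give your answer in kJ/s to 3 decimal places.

1.263 kJ/s

Energy encountered per unit search time: 0.17×13 + 0.28×16 + 0.27×13 = 10.2 kJ/s.
Handling time per unit search time: 0.17×9.9 + 0.28×1.9 + 0.27×18 = 7.075.
Rate = 10.2/(1 + 7.075) = 1.263 kJ/s.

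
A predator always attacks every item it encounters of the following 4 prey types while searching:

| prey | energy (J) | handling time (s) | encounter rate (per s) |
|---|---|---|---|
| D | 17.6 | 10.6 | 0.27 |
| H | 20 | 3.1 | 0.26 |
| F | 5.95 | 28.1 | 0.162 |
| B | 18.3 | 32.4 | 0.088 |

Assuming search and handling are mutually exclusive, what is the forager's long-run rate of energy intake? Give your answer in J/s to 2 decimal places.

1.04 J/s

Energy encountered per unit search time: 0.27×17.6 + 0.26×20 + 0.162×5.95 + 0.088×18.3 = 12.53 J/s.
Handling time per unit search time: 0.27×10.6 + 0.26×3.1 + 0.162×28.1 + 0.088×32.4 = 11.07.
Rate = 12.53/(1 + 11.07) = 1.038 J/s.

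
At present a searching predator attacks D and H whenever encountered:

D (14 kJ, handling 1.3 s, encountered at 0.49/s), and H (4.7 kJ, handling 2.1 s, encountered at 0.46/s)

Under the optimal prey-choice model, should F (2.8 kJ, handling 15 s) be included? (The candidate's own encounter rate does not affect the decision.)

Current rate: (0.49×14 + 0.46×4.7)/(1 + 0.49×1.3 + 0.46×2.1) = 3.466 kJ/s.
Profitability of F: 2.8/15 = 0.1867 kJ/s.
0.1867 < 3.466, so adding F would lower the average — exclude it.

No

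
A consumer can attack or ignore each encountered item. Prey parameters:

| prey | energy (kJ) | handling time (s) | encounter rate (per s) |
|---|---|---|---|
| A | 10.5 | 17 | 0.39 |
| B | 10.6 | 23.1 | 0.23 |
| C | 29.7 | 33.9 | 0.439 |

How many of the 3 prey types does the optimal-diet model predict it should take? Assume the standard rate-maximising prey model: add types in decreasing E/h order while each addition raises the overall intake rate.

1

Rank by E/h (kJ/s): C 0.876, A 0.618, B 0.459. Include each in turn until the next type's E/h falls below the running intake rate.
Rate on top 1: 0.8209. A: 0.618 < 0.8209 → exclude; stop.
Optimal diet: C — 1 of 3 types.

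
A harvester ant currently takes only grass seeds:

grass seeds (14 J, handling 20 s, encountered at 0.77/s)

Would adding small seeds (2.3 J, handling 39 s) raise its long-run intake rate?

On grass seeds alone, R = ΣλE/(1+Σλh) = 10.78/16.4 = 0.6573 J/s.
Profitability of small seeds: 2.3/39 = 0.05897 J/s.
Since 0.05897 < R, time spent handling small seeds is better spent searching.

No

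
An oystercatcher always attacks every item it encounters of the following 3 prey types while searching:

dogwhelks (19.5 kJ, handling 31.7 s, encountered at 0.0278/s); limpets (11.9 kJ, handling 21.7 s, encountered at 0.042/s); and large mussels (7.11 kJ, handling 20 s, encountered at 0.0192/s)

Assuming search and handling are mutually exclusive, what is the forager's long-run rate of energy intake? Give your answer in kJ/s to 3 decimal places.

0.371 kJ/s

R = Σλ_iE_i / (1 + Σλ_ih_i)
Numerator: 0.0278×19.5 + 0.042×11.9 + 0.0192×7.11 = 1.178
Denominator: 1 + 0.0278×31.7 + 0.042×21.7 + 0.0192×20 = 3.177
R = 1.178/3.177 = 0.371 kJ/s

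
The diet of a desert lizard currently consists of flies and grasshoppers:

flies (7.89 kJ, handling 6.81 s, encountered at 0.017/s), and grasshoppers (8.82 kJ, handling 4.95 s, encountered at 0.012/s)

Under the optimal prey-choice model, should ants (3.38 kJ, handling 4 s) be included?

On flies and grasshoppers alone, R = ΣλE/(1+Σλh) = 0.24/1.175 = 0.2042 kJ/s.
Profitability of ants: 3.38/4 = 0.845 kJ/s.
Since 0.845 > R, including ants increases the long-run rate.

Yes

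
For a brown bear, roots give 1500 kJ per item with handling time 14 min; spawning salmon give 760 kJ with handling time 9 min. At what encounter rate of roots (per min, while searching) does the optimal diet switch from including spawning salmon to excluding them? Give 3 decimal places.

Drop spawning salmon once their profitability E₂/h₂ falls below the rate achievable on roots alone: E₂/h₂ = λE₁/(1 + λh₁).
Solve for λ: λE₁h₂ = E₂(1 + λh₁) → λ(E₁h₂ − E₂h₁) = E₂ → λ = E₂/(E₁h₂ − E₂h₁).
λ = 760/(1500×9 − 760×14) = 760/2860 = 0.2657 per min.

0.266 per min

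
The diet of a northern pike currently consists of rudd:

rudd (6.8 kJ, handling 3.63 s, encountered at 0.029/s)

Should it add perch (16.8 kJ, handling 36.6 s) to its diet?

Intake rate on the current diet: R = (0.029×6.8) / (1 + 0.029×3.63) = 0.1972/1.105 = 0.1784 kJ/s.
perch: E/h = 16.8/36.6 = 0.459 kJ/s.
Since 0.459 > R, including perch increases the long-run rate.

Yes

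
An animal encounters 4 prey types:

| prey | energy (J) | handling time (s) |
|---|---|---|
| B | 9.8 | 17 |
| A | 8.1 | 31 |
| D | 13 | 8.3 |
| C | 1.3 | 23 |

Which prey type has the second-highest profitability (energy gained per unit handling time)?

B

In descending order of E/h:
D: 13/8.3 = 1.57 J/s
B: 9.8/17 = 0.576 J/s
A: 8.1/31 = 0.261 J/s
C: 1.3/23 = 0.0565 J/s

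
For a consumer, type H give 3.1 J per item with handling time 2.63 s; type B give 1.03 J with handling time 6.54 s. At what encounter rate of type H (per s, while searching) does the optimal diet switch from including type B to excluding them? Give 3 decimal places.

The zero-one rule: include type B iff E₂/h₂ > λE₁/(1+λh₁). Equality gives the switch point.
λE₁h₂ = E₂ + λE₂h₁ ⇒ λ = E₂/(E₁h₂ − E₂h₁) = 1.03/(20.27 − 2.709) = 0.05864 per s.

0.059 per s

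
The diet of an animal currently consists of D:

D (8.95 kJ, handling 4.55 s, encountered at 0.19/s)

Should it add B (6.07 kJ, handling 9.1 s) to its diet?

Current rate: (0.19×8.95)/(1 + 0.19×4.55) = 0.912 kJ/s.
Profitability of B: 6.07/9.1 = 0.667 kJ/s.
0.667 < 0.912, so adding B would lower the average — exclude it.

No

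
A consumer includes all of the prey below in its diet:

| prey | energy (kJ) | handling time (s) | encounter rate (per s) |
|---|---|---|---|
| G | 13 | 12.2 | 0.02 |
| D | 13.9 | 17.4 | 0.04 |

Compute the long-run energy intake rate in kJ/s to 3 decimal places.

Energy encountered per unit search time: 0.02×13 + 0.04×13.9 = 0.816 kJ/s.
Handling time per unit search time: 0.02×12.2 + 0.04×17.4 = 0.94.
Rate = 0.816/(1 + 0.94) = 0.4206 kJ/s.

0.421 kJ/s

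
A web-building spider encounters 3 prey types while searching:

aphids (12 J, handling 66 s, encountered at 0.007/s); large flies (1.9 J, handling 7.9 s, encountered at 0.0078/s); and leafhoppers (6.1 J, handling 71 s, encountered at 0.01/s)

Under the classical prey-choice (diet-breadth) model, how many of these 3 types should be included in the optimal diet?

E/h in descending order: large flies 0.241, aphids 0.182, leafhoppers 0.0859 J/s. The optimal diet is the largest prefix of this list for which every included type satisfies E_i/h_i > R on the types above it.
Rate on top 1: 0.01396. aphids: 0.182 > 0.01396 → include.
Rate on top 2: 0.06486. leafhoppers: 0.0859 > 0.06486 → include.
Optimal diet: large flies, aphids, leafhoppers — 3 of 3 types.

3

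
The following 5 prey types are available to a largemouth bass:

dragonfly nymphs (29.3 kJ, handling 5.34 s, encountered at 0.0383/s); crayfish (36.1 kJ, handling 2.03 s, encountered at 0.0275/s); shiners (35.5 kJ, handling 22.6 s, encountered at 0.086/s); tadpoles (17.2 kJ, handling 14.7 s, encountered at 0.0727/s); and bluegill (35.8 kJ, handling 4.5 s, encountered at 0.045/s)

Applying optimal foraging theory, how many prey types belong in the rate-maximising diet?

Rank by E/h (kJ/s): crayfish 17.8, bluegill 7.96, dragonfly nymphs 5.49, shiners 1.57, tadpoles 1.17. Include each in turn until the next type's E/h falls below the running intake rate.
Rate on top 1: 0.9403. bluegill: 7.96 > 0.9403 → include.
Rate on top 2: 2.069. dragonfly nymphs: 5.49 > 2.069 → include.
Rate on top 3: 2.547. shiners: 1.57 < 2.547 → exclude; stop.
Optimal diet: crayfish, bluegill, dragonfly nymphs — 3 of 5 types.

3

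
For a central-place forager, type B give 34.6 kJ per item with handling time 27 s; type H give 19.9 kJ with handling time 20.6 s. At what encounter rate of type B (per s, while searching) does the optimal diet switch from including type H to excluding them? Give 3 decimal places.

The zero-one rule: include type H iff E₂/h₂ > λE₁/(1+λh₁). Equality gives the switch point.
λE₁h₂ = E₂ + λE₂h₁ ⇒ λ = E₂/(E₁h₂ − E₂h₁) = 19.9/(712.8 − 537.3) = 0.1134 per s.

0.113 per s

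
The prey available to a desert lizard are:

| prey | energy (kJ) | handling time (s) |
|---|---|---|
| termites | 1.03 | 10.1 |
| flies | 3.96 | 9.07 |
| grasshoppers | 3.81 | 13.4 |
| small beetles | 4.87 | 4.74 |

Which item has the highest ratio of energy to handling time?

Profitability E/h (kJ/s): termites = 1.03/10.1 = 0.102, flies = 3.96/9.07 = 0.437, grasshoppers = 3.81/13.4 = 0.284, small beetles = 4.87/4.74 = 1.03.
Ranked: small beetles > flies > grasshoppers > termites.

small beetles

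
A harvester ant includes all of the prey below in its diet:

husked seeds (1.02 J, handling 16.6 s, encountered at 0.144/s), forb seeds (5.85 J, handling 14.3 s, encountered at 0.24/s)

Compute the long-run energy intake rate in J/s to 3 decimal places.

0.227 J/s

Energy encountered per unit search time: 0.144×1.02 + 0.24×5.85 = 1.551 J/s.
Handling time per unit search time: 0.144×16.6 + 0.24×14.3 = 5.822.
Rate = 1.551/(1 + 5.822) = 0.2273 J/s.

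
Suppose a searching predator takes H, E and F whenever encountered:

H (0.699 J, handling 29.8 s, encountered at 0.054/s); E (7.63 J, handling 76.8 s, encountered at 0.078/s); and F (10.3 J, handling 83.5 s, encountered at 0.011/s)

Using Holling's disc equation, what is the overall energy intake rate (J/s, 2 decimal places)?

0.08 J/s

Energy encountered per unit search time: 0.054×0.699 + 0.078×7.63 + 0.011×10.3 = 0.7462 J/s.
Handling time per unit search time: 0.054×29.8 + 0.078×76.8 + 0.011×83.5 = 8.518.
Rate = 0.7462/(1 + 8.518) = 0.0784 J/s.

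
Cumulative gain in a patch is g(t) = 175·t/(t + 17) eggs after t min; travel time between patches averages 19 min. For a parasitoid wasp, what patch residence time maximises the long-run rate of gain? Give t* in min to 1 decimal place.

Optimal t* satisfies g'(t*) = g(t*)/(T + t*).
g'(t) = 175·17/(t + 17)². Setting 175·17/(t+17)² = 175t/[(t+17)(19+t)] gives 17(19+t) = t(t+17), so t² = 17×19 = 323.
t* = √323 = 17.97 min.

18.0 min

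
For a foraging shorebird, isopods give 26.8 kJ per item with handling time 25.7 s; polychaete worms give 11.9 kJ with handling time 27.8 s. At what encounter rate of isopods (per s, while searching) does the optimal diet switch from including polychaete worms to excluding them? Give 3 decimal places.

Drop polychaete worms once their profitability E₂/h₂ falls below the rate achievable on isopods alone: E₂/h₂ = λE₁/(1 + λh₁).
Solve for λ: λE₁h₂ = E₂(1 + λh₁) → λ(E₁h₂ − E₂h₁) = E₂ → λ = E₂/(E₁h₂ − E₂h₁).
λ = 11.9/(26.8×27.8 − 11.9×25.7) = 11.9/439.2 = 0.02709 per s.

0.027 per s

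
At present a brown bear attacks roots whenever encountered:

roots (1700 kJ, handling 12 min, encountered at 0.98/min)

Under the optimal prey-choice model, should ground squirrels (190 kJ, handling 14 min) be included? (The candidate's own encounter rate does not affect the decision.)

On roots alone, R = ΣλE/(1+Σλh) = 1666/12.76 = 130.6 kJ/min.
Profitability of ground squirrels: 190/14 = 13.57 kJ/min.
13.57 < 130.6, so adding ground squirrels would lower the average — exclude it.

No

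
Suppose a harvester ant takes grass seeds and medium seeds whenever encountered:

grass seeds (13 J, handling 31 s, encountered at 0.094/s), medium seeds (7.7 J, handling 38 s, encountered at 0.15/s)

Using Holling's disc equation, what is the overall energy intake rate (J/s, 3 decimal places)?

R = Σλ_iE_i / (1 + Σλ_ih_i)
Numerator: 0.094×13 + 0.15×7.7 = 2.377
Denominator: 1 + 0.094×31 + 0.15×38 = 9.614
R = 2.377/9.614 = 0.2472 J/s

0.247 J/s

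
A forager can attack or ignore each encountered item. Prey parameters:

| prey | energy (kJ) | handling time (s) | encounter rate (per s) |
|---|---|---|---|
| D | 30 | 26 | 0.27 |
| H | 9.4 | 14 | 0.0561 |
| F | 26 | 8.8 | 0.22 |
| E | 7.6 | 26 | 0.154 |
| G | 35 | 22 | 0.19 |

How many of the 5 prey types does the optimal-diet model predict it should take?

Rank by E/h (kJ/s): F 2.95, G 1.59, D 1.15, H 0.671, E 0.292. Include each in turn until the next type's E/h falls below the running intake rate.
Rate on top 1: 1.948. G: 1.59 < 1.948 → exclude; stop.
Optimal diet: F — 1 of 5 types.

1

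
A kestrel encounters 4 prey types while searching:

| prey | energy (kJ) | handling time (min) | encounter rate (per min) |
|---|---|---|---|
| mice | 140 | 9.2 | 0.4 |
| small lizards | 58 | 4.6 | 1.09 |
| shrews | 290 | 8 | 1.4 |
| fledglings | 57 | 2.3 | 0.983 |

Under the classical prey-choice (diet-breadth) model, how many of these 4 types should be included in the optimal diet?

1

E/h in descending order: shrews 36.2, fledglings 24.8, mice 15.2, small lizards 12.6 kJ/min. The optimal diet is the largest prefix of this list for which every included type satisfies E_i/h_i > R on the types above it.
Rate on top 1: 33.28. fledglings: 24.8 < 33.28 → exclude; stop.
Optimal diet: shrews — 1 of 4 types.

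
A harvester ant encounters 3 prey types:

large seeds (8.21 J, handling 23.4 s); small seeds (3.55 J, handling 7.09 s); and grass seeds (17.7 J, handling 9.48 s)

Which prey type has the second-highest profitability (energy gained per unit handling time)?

Profitability E/h (J/s): large seeds = 8.21/23.4 = 0.351, small seeds = 3.55/7.09 = 0.501, grass seeds = 17.7/9.48 = 1.87.
Ranked: grass seeds > small seeds > large seeds.

small seeds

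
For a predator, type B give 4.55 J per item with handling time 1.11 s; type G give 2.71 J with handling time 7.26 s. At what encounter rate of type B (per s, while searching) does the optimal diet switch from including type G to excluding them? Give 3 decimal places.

The zero-one rule: include type G iff E₂/h₂ > λE₁/(1+λh₁). Equality gives the switch point.
λE₁h₂ = E₂ + λE₂h₁ ⇒ λ = E₂/(E₁h₂ − E₂h₁) = 2.71/(33.03 − 3.008) = 0.09026 per s.

0.090 per s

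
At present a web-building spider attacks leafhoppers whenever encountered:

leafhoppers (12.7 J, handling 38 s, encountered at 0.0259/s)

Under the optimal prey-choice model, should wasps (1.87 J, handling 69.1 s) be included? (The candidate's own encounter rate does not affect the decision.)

Current rate: (0.0259×12.7)/(1 + 0.0259×38) = 0.1658 J/s.
wasps: E/h = 1.87/69.1 = 0.02706 J/s.
Since 0.02706 < R, time spent handling wasps is better spent searching.

No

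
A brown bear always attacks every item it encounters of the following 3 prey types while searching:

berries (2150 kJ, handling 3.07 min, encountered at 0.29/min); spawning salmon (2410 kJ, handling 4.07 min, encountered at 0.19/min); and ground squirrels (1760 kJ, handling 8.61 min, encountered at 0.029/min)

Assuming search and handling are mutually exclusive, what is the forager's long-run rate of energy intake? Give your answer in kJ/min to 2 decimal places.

R = (0.29×2150 + 0.19×2410 + 0.029×1760) / (1 + 0.29×3.07 + 0.19×4.07 + 0.029×8.61) = 1132/2.913 = 388.7 kJ/min.

388.72 kJ/min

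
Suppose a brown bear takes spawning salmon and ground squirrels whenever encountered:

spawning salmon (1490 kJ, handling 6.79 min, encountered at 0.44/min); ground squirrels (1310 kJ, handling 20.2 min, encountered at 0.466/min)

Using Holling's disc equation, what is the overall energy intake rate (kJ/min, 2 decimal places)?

R = (0.44×1490 + 0.466×1310) / (1 + 0.44×6.79 + 0.466×20.2) = 1266/13.4 = 94.48 kJ/min.

94.48 kJ/min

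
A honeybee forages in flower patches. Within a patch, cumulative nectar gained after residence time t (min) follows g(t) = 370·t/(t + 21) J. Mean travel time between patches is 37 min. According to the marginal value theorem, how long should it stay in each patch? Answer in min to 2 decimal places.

27.87 min

Optimal t* satisfies g'(t*) = g(t*)/(T + t*).
g'(t) = 370·21/(t + 21)². Setting 370·21/(t+21)² = 370t/[(t+21)(37+t)] gives 21(37+t) = t(t+21), so t² = 21×37 = 777.
t* = √777 = 27.87 min.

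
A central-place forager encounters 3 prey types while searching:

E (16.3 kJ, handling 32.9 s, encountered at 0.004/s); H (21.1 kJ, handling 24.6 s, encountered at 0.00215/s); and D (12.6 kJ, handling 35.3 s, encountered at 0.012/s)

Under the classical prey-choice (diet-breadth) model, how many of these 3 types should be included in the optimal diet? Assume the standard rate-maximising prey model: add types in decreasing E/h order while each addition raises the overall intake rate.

Rank by E/h (kJ/s): H 0.858, E 0.495, D 0.357. Include each in turn until the next type's E/h falls below the running intake rate.
Rate on top 1: 0.04309. E: 0.495 > 0.04309 → include.
Rate on top 2: 0.09334. D: 0.357 > 0.09334 → include.
Optimal diet: H, E, D — 3 of 3 types.

3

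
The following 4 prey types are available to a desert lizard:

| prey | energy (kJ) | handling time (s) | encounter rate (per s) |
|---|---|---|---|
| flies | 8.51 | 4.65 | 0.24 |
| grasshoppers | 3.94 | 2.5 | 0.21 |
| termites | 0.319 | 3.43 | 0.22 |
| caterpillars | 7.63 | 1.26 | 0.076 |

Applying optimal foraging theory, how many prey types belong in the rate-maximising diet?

3

Profitabilities (E/h, kJ/s): caterpillars 6.06, flies 1.83, grasshoppers 1.58, termites 0.093. Add prey in this order while the next type's profitability exceeds the intake rate on those already taken.
Rate on top 1: 0.5292. flies: 1.83 > 0.5292 → include.
Rate on top 2: 1.186. grasshoppers: 1.58 > 1.186 → include.
Rate on top 3: 1.26. termites: 0.093 < 1.26 → exclude; stop.
Optimal diet: caterpillars, flies, grasshoppers — 3 of 4 types.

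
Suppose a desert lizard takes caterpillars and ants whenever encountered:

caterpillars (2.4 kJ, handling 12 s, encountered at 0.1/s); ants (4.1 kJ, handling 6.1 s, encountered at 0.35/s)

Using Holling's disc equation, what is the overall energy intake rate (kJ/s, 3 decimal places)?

0.386 kJ/s

Energy encountered per unit search time: 0.1×2.4 + 0.35×4.1 = 1.675 kJ/s.
Handling time per unit search time: 0.1×12 + 0.35×6.1 = 3.335.
Rate = 1.675/(1 + 3.335) = 0.3864 kJ/s.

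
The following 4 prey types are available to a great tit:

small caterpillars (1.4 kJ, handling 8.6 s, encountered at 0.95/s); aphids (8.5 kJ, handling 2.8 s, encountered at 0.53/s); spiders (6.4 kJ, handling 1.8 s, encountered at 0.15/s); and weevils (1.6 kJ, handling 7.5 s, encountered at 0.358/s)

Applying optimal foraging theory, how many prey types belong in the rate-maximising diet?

2

E/h in descending order: spiders 3.56, aphids 3.04, weevils 0.213, small caterpillars 0.163 kJ/s. The optimal diet is the largest prefix of this list for which every included type satisfies E_i/h_i > R on the types above it.
Rate on top 1: 0.7559. aphids: 3.04 > 0.7559 → include.
Rate on top 2: 1.984. weevils: 0.213 < 1.984 → exclude; stop.
Optimal diet: spiders, aphids — 2 of 4 types.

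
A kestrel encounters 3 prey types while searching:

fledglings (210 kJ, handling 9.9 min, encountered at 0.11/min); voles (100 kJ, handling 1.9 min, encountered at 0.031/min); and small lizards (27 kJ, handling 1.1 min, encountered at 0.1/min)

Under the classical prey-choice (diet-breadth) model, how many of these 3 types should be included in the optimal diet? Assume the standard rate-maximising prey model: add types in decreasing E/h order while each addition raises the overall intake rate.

Profitabilities (E/h, kJ/min): voles 52.6, small lizards 24.5, fledglings 21.2. Add prey in this order while the next type's profitability exceeds the intake rate on those already taken.
Rate on top 1: 2.928. small lizards: 24.5 > 2.928 → include.
Rate on top 2: 4.962. fledglings: 21.2 > 4.962 → include.
Optimal diet: voles, small lizards, fledglings — 3 of 3 types.

3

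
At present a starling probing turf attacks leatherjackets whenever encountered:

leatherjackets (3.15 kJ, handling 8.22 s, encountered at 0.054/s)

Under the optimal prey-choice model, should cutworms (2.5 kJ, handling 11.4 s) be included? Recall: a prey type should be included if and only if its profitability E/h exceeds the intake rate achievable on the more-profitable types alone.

Intake rate on the current diet: R = (0.054×3.15) / (1 + 0.054×8.22) = 0.1701/1.444 = 0.1178 kJ/s.
Profitability of cutworms: 2.5/11.4 = 0.2193 kJ/s.
0.2193 > 0.1178, so adding cutworms raises the average — include it.

Yes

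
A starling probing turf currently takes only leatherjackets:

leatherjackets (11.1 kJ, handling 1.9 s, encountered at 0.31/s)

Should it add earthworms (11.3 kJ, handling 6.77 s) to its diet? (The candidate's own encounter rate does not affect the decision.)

No

Current rate: (0.31×11.1)/(1 + 0.31×1.9) = 2.166 kJ/s.
Profitability of earthworms: 11.3/6.77 = 1.669 kJ/s.
1.669 < 2.166, so adding earthworms would lower the average — exclude it.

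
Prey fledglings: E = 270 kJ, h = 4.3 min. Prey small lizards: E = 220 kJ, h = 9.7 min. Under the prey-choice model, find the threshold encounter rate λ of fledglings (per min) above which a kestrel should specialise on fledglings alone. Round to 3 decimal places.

0.132 per min

The zero-one rule: include small lizards iff E₂/h₂ > λE₁/(1+λh₁). Equality gives the switch point.
λE₁h₂ = E₂ + λE₂h₁ ⇒ λ = E₂/(E₁h₂ − E₂h₁) = 220/(2619 − 946) = 0.1315 per min.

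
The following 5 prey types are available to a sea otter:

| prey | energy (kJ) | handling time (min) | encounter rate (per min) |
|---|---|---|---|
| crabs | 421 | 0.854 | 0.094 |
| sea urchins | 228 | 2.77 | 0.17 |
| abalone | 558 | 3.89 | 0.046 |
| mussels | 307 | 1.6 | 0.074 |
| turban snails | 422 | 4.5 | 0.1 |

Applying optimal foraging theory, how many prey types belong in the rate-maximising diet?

Profitabilities (E/h, kJ/min): crabs 493, mussels 192, abalone 143, turban snails 93.8, sea urchins 82.3. Add prey in this order while the next type's profitability exceeds the intake rate on those already taken.
Rate on top 1: 36.63. mussels: 192 > 36.63 → include.
Rate on top 2: 51.97. abalone: 143 > 51.97 → include.
Rate on top 3: 63.85. turban snails: 93.8 > 63.85 → include.
Rate on top 4: 71.22. sea urchins: 82.3 > 71.22 → include.
Optimal diet: crabs, mussels, abalone, turban snails, sea urchins — 5 of 5 types.

5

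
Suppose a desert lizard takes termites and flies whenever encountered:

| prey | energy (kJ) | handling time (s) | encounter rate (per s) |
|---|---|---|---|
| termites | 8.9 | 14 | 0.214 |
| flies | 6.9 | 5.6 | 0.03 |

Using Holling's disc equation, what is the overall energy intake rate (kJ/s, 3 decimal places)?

0.507 kJ/s

R = (0.214×8.9 + 0.03×6.9) / (1 + 0.214×14 + 0.03×5.6) = 2.112/4.164 = 0.5071 kJ/s.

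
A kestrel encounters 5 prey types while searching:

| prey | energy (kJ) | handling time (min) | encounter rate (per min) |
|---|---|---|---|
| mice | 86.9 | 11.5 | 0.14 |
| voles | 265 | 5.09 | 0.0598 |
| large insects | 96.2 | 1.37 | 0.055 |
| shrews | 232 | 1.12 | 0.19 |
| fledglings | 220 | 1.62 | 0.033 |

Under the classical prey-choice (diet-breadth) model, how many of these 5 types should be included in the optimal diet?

4

Profitabilities (E/h, kJ/min): shrews 207, fledglings 136, large insects 70.2, voles 52.1, mice 7.56. Add prey in this order while the next type's profitability exceeds the intake rate on those already taken.
Rate on top 1: 36.35. fledglings: 136 > 36.35 → include.
Rate on top 2: 40.54. large insects: 70.2 > 40.54 → include.
Rate on top 3: 42.21. voles: 52.1 > 42.21 → include.
Rate on top 4: 44.03. mice: 7.56 < 44.03 → exclude; stop.
Optimal diet: shrews, fledglings, large insects, voles — 4 of 5 types.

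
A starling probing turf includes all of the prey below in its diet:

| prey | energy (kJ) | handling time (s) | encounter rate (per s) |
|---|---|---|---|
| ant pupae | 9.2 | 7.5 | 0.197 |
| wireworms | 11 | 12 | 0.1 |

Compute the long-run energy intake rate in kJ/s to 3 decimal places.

Energy encountered per unit search time: 0.197×9.2 + 0.1×11 = 2.912 kJ/s.
Handling time per unit search time: 0.197×7.5 + 0.1×12 = 2.678.
Rate = 2.912/(1 + 2.678) = 0.792 kJ/s.

0.792 kJ/s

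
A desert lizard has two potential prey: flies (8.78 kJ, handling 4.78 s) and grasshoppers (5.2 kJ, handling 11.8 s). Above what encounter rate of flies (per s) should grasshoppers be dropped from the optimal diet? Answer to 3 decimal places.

Drop grasshoppers once their profitability E₂/h₂ falls below the rate achievable on flies alone: E₂/h₂ = λE₁/(1 + λh₁).
Solve for λ: λE₁h₂ = E₂(1 + λh₁) → λ(E₁h₂ − E₂h₁) = E₂ → λ = E₂/(E₁h₂ − E₂h₁).
λ = 5.2/(8.78×11.8 − 5.2×4.78) = 5.2/78.75 = 0.06603 per s.

0.066 per s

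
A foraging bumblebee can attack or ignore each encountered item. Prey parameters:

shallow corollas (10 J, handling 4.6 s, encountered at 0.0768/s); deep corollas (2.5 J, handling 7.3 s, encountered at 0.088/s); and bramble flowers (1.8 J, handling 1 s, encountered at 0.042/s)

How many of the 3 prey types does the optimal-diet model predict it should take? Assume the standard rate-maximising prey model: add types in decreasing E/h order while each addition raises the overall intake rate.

Rank by E/h (J/s): shallow corollas 2.17, bramble flowers 1.8, deep corollas 0.342. Include each in turn until the next type's E/h falls below the running intake rate.
Rate on top 1: 0.5675. bramble flowers: 1.8 > 0.5675 → include.
Rate on top 2: 0.6046. deep corollas: 0.342 < 0.6046 → exclude; stop.
Optimal diet: shallow corollas, bramble flowers — 2 of 3 types.

2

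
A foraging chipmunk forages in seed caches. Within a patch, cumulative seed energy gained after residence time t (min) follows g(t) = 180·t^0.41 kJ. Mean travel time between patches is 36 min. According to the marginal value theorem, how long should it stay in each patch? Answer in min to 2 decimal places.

25.02 min

By the marginal value theorem, leave when the instantaneous gain rate g'(t) equals the habitat-wide average g(t)/(T + t).
g'(t) = 0.41·180·t^-0.59. Setting 0.41·180·t^-0.59 = 180·t^0.41/(36+t) gives 0.41(36+t) = t, so 0.59·t = 0.41×36.
t* = 0.41×36/0.59 = 25.02 min.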